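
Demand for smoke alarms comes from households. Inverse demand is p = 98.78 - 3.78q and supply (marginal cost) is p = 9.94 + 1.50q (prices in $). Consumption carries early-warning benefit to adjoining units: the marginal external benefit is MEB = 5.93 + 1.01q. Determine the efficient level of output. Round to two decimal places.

q* = 22.19

Social marginal benefit = demand + MEB = 104.71 - 2.77q.
Set SMB = MC: 104.71 - 2.77q = 9.94 + 1.50q → q* = 22.1944.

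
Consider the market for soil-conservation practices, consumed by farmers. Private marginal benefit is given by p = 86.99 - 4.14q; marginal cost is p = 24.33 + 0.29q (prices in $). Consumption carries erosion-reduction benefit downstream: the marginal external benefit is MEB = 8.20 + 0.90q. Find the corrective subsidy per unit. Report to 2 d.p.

Social marginal benefit = demand + MEB = 95.19 - 3.24q.
Set SMB = MC: 95.19 - 3.24q = 24.33 + 0.29q → q* = 20.0737.
The Pigouvian subsidy equals MEB at q*: 8.20 + 0.90×20.0737 = 26.2663.

subsidy = $26.27 per unit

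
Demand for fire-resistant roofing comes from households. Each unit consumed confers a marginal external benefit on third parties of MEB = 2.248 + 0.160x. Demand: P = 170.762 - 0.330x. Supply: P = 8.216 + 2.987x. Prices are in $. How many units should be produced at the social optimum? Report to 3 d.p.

Social marginal benefit = demand + MEB = 173.010 - 0.170x.
Set SMB = MC: 173.010 - 0.170x = 8.216 + 2.987x → x* = 52.1996.

x* = 52.200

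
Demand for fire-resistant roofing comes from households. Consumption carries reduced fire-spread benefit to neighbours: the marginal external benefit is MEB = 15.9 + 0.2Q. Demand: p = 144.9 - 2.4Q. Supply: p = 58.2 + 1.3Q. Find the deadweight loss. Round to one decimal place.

DWL = 60.5

Market equilibrium (private): 58.2 + 1.3Q = 144.9 - 2.4Q → Q_m = 23.4324.
Social marginal benefit = demand + MEB = 160.8 - 2.2Q.
Set SMB = MC: 160.8 - 2.2Q = 58.2 + 1.3Q → Q* = 29.3143.
Between Q* and Q_m the wedge SMB − MC runs linearly from 0 to MEB(Q_m), so the loss is a triangle.
DWL = ½ × 5.8819 × 20.5865 = 60.5439.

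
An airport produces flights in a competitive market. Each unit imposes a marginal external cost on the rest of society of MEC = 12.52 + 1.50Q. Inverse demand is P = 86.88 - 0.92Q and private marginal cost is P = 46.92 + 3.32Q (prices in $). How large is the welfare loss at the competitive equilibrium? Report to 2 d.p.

Market equilibrium (private): 46.92 + 3.32Q = 86.88 - 0.92Q → Q_m = 9.4245.
Social marginal cost = private MC + MEC = 59.44 + 4.82Q.
Set SMC = demand: 59.44 + 4.82Q = 86.88 - 0.92Q → Q* = 4.7805.
The welfare-loss triangle has base |Q_m − Q*| and height MEC(Q_m) (the vertical gap between SMC and demand is zero at Q* and MEC at Q_m).
DWL = ½ × 4.6440 × 26.6568 = 61.8971.

DWL = $61.90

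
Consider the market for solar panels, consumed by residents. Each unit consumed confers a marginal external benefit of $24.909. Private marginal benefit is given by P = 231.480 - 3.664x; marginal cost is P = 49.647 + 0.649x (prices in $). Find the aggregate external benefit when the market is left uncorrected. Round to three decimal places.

Market equilibrium (private): 49.647 + 0.649x = 231.480 - 3.664x → x_m = 42.1593.
Total external benefit = MEB × x_m = 24.909 × 42.1593 = 1050.1460.

$1050.146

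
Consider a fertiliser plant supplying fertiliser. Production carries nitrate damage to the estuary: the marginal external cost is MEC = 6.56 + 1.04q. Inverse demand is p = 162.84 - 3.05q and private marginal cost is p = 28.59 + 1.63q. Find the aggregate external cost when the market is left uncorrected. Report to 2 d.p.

616.08

Market equilibrium (private): 28.59 + 1.63q = 162.84 - 3.05q → q_m = 28.6859.
Total external cost = ∫₀^{q_m} (6.56 + 1.04q) dq = 6.56×28.6859 + ½×1.04×28.6859² = 616.0776.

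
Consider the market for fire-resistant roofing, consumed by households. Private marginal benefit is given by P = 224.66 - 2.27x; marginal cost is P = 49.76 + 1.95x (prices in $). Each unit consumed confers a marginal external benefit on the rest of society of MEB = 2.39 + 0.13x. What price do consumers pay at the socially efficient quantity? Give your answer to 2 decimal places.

P = $126.26

Social marginal benefit = demand + MEB = 227.05 - 2.14x.
Set SMB = MC: 227.05 - 2.14x = 49.76 + 1.95x → x* = 43.3472.
Consumer price on the demand curve at x*: 224.66 − 2.27×43.3472 = 126.2619.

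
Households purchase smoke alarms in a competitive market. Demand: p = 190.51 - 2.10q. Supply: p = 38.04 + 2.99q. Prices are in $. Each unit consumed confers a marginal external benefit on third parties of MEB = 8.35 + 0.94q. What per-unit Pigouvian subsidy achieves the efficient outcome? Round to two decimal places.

subsidy = $44.78 per unit

Social marginal benefit = demand + MEB = 198.86 - 1.16q.
Set SMB = MC: 198.86 - 1.16q = 38.04 + 2.99q → q* = 38.7518.
The Pigouvian subsidy equals MEB at q*: 8.35 + 0.94×38.7518 = 44.7767.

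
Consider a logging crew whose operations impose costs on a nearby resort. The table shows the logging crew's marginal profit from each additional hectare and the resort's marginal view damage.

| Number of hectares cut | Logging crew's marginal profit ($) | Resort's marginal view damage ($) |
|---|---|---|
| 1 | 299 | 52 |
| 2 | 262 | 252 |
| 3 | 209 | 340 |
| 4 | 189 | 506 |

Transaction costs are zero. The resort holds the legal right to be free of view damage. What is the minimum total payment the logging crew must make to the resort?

$304

Efficient level: marginal profit ≥ marginal view damage through level 2, so k* = 2.
With the resort holding the right, the logging crew must at least compensate total damage at k*: 52 + 252 = 304.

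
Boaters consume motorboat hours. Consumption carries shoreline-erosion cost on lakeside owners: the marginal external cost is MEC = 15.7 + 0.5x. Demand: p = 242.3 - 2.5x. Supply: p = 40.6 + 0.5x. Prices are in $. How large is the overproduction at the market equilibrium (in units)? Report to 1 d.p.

14.1 units

Market equilibrium (private): 40.6 + 0.5x = 242.3 - 2.5x → x_m = 67.2333.
Social marginal benefit = demand − MEC = 226.6 - 3.0x.
Set SMB = MC: 226.6 - 3.0x = 40.6 + 0.5x → x* = 53.1429.
Gap = |67.2333 − 53.1429| = 14.0904.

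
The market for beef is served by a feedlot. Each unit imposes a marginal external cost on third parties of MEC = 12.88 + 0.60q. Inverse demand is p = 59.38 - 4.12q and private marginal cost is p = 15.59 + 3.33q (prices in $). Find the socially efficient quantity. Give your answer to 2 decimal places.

q* = 3.84

Social marginal cost = private MC + MEC = 28.47 + 3.93q.
Set SMC = demand: 28.47 + 3.93q = 59.38 - 4.12q → q* = 3.8398.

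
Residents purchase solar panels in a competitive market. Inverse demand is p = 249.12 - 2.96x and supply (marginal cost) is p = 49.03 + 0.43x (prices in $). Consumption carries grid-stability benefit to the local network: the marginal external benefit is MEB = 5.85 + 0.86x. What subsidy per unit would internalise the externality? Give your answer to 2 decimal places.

subsidy = $75.85 per unit

Social marginal benefit = demand + MEB = 254.97 - 2.10x.
Set SMB = MC: 254.97 - 2.10x = 49.03 + 0.43x → x* = 81.3992.
The Pigouvian subsidy equals MEB at x*: 5.85 + 0.86×81.3992 = 75.8533.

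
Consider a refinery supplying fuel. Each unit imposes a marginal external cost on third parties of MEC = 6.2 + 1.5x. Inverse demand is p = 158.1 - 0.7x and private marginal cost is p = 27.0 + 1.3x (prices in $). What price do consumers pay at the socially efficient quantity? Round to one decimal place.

P = $133.1

Social marginal cost = private MC + MEC = 33.2 + 2.8x.
Set SMC = demand: 33.2 + 2.8x = 158.1 - 0.7x → x* = 35.6857.
Consumer price on the demand curve at x*: 158.1 − 0.7×35.6857 = 133.1200.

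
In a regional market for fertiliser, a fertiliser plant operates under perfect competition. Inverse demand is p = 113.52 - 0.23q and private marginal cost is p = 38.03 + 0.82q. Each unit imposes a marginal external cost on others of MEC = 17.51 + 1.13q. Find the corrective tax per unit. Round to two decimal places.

tax = 47.56 per unit

Social marginal cost = private MC + MEC = 55.54 + 1.95q.
Set SMC = demand: 55.54 + 1.95q = 113.52 - 0.23q → q* = 26.5963.
The Pigouvian tax equals MEC at q*: 17.51 + 1.13×26.5963 = 47.5638.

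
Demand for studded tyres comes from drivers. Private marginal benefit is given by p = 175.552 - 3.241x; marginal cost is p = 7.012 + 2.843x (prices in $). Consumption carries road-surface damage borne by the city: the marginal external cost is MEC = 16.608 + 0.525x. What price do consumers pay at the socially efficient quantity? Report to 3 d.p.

P = $101.046

Social marginal benefit = demand − MEC = 158.944 - 3.766x.
Set SMB = MC: 158.944 - 3.766x = 7.012 + 2.843x → x* = 22.9887.
Consumer price on the demand curve at x*: 175.552 − 3.241×22.9887 = 101.0456.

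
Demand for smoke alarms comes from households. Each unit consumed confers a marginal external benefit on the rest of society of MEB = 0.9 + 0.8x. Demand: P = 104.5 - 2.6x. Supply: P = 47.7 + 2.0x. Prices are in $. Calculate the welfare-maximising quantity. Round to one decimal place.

Social marginal benefit = demand + MEB = 105.4 - 1.8x.
Set SMB = MC: 105.4 - 1.8x = 47.7 + 2.0x → x* = 15.1842.

x* = 15.2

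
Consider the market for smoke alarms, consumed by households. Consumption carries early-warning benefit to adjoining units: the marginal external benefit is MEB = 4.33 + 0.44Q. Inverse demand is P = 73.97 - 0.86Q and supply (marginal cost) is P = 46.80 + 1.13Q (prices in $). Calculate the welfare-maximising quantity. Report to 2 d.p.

Social marginal benefit = demand + MEB = 78.30 - 0.42Q.
Set SMB = MC: 78.30 - 0.42Q = 46.80 + 1.13Q → Q* = 20.3226.

Q* = 20.32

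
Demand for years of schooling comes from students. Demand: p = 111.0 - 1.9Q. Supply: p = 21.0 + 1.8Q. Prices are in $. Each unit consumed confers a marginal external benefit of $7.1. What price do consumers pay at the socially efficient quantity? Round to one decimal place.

P = $61.1

Social marginal benefit = demand + MEB = 118.1 - 1.9Q.
Set SMB = MC: 118.1 - 1.9Q = 21.0 + 1.8Q → Q* = 26.2432.
Consumer price on the demand curve at Q*: 111.0 − 1.9×26.2432 = 61.1379.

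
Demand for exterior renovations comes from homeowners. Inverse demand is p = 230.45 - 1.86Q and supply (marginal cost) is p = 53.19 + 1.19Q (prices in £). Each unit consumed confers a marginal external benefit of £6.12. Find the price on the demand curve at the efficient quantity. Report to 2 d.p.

Social marginal benefit = demand + MEB = 236.57 - 1.86Q.
Set SMB = MC: 236.57 - 1.86Q = 53.19 + 1.19Q → Q* = 60.1246.
Consumer price on the demand curve at Q*: 230.45 − 1.86×60.1246 = 118.6182.

P = £118.62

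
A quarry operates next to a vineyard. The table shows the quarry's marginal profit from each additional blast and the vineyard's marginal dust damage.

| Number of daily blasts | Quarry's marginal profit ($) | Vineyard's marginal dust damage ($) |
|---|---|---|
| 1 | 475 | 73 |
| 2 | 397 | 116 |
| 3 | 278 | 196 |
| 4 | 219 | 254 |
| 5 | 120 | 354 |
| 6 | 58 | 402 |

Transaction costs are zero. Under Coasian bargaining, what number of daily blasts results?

Bargaining reaches the level where marginal profit last exceeds marginal dust damage.
That holds through level 3 (278 ≥ 196) but not at 4 (219 < 254).

3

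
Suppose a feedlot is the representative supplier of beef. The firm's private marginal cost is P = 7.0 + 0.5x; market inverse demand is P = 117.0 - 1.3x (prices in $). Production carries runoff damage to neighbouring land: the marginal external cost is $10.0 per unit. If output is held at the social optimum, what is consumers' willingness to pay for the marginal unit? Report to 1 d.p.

Social marginal cost = private MC + MEC = 17.0 + 0.5x.
Set SMC = demand: 17.0 + 0.5x = 117.0 - 1.3x → x* = 55.5556.
Consumer price on the demand curve at x*: 117.0 − 1.3×55.5556 = 44.7777.

P = $44.8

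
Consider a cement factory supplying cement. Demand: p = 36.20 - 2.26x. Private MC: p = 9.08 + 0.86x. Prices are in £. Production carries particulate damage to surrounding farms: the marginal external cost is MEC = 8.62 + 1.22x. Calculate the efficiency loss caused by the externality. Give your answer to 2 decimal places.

Market equilibrium (private): 9.08 + 0.86x = 36.20 - 2.26x → x_m = 8.6923.
Social marginal cost = private MC + MEC = 17.70 + 2.08x.
Set SMC = demand: 17.70 + 2.08x = 36.20 - 2.26x → x* = 4.2627.
The loss is the area between SMC and demand from x* to x_m; with linear curves that's a triangle of height MEC(x_m).
DWL = ½ × 4.4296 × 19.2246 = 42.5786.

DWL = £42.58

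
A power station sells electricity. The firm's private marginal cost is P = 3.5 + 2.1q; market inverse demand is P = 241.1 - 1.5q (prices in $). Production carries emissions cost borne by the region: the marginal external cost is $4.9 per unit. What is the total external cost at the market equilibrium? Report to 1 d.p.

$323.4

Market equilibrium (private): 3.5 + 2.1q = 241.1 - 1.5q → q_m = 66.0000.
Total external cost = MEC × q_m = 4.9 × 66.0000 = 323.4000.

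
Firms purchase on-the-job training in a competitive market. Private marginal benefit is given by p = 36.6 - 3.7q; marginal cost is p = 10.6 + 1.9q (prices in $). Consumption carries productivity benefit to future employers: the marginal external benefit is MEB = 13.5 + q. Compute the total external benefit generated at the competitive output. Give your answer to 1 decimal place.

$73.5

Market equilibrium (private): 10.6 + 1.9q = 36.6 - 3.7q → q_m = 4.6429.
Total external benefit = ∫₀^{q_m} (13.5 + 1.0q) dq = 13.5×4.6429 + ½×1.0×4.6429² = 73.4574.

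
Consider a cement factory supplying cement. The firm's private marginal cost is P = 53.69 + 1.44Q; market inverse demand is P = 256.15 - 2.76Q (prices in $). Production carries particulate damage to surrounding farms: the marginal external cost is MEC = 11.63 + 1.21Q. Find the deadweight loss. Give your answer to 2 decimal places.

DWL = $452.32

Market equilibrium (private): 53.69 + 1.44Q = 256.15 - 2.76Q → Q_m = 48.2048.
Social marginal cost = private MC + MEC = 65.32 + 2.65Q.
Set SMC = demand: 65.32 + 2.65Q = 256.15 - 2.76Q → Q* = 35.2736.
The loss is the area between SMC and demand from Q* to Q_m; with linear curves that's a triangle of height MEC(Q_m).
DWL = ½ × 12.9312 × 69.9578 = 452.3192.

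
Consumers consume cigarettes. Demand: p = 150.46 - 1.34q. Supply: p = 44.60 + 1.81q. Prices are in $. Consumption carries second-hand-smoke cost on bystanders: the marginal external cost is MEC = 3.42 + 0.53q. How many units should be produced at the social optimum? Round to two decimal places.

Social marginal benefit = demand − MEC = 147.04 - 1.87q.
Set SMB = MC: 147.04 - 1.87q = 44.60 + 1.81q → q* = 27.8370.

q* = 27.84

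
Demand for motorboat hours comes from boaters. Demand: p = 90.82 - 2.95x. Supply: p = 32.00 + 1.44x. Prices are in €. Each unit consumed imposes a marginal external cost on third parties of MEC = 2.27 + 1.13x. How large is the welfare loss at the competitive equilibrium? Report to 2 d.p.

DWL = €27.46

Market equilibrium (private): 32.00 + 1.44x = 90.82 - 2.95x → x_m = 13.3986.
Social marginal benefit = demand − MEC = 88.55 - 4.08x.
Set SMB = MC: 88.55 - 4.08x = 32.00 + 1.44x → x* = 10.2446.
The welfare-loss triangle has base |x_m − x*| and height MEC(x_m) (the vertical gap between SMB and MC is zero at x* and MEC at x_m).
DWL = ½ × 3.1540 × 17.4105 = 27.4564.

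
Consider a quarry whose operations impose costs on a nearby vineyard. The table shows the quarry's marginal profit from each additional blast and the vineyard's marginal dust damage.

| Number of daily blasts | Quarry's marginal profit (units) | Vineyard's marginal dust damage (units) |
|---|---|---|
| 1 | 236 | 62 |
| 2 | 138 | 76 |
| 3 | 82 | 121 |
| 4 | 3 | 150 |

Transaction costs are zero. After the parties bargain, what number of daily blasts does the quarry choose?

2

Bargaining reaches the level where marginal profit last exceeds marginal dust damage.
That holds through level 2 (138 ≥ 76) but not at 3 (82 < 121).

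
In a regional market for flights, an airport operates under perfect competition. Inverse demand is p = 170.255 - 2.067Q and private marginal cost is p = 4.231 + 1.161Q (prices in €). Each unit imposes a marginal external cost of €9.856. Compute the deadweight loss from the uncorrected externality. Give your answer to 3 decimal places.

DWL = €15.047

Market equilibrium (private): 4.231 + 1.161Q = 170.255 - 2.067Q → Q_m = 51.4325.
Social marginal cost = private MC + MEC = 14.087 + 1.161Q.
Set SMC = demand: 14.087 + 1.161Q = 170.255 - 2.067Q → Q* = 48.3792.
The loss is the area between SMC and demand from Q* to Q_m; with linear curves that's a triangle of height MEC(Q_m).
DWL = ½ × 3.0533 × 9.8560 = 15.0467.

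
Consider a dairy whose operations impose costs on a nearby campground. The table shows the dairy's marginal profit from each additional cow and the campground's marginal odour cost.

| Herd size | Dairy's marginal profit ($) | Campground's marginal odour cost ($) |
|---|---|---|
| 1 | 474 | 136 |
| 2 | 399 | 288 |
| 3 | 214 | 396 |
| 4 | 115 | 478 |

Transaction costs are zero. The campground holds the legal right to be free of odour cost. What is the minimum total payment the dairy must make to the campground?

Efficient level: marginal profit ≥ marginal odour cost through level 2, so k* = 2.
With the campground holding the right, the dairy must at least compensate total damage at k*: 136 + 288 = 424.

$424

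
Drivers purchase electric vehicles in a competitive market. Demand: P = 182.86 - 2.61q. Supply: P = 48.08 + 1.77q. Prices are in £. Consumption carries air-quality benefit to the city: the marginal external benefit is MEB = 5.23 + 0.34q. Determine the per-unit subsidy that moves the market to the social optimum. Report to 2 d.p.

Social marginal benefit = demand + MEB = 188.09 - 2.27q.
Set SMB = MC: 188.09 - 2.27q = 48.08 + 1.77q → q* = 34.6559.
The Pigouvian subsidy equals MEB at q*: 5.23 + 0.34×34.6559 = 17.0130.

subsidy = £17.01 per unit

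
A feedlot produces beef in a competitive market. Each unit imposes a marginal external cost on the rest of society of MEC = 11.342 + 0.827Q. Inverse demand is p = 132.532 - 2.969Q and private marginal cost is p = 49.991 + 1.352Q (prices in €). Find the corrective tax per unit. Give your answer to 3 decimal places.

tax = €22.780 per unit

Social marginal cost = private MC + MEC = 61.333 + 2.179Q.
Set SMC = demand: 61.333 + 2.179Q = 132.532 - 2.969Q → Q* = 13.8304.
The Pigouvian tax equals MEC at Q*: 11.342 + 0.827×13.8304 = 22.7797.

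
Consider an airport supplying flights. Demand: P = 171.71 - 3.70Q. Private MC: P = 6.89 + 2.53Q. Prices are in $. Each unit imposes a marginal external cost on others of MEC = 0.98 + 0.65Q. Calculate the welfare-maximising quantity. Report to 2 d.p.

Social marginal cost = private MC + MEC = 7.87 + 3.18Q.
Set SMC = demand: 7.87 + 3.18Q = 171.71 - 3.70Q → Q* = 23.8140.

Q* = 23.81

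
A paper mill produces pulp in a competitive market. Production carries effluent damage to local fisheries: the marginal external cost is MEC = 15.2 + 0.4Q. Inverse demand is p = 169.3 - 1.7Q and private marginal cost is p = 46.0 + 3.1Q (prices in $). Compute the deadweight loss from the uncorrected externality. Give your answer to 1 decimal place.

Market equilibrium (private): 46.0 + 3.1Q = 169.3 - 1.7Q → Q_m = 25.6875.
Social marginal cost = private MC + MEC = 61.2 + 3.5Q.
Set SMC = demand: 61.2 + 3.5Q = 169.3 - 1.7Q → Q* = 20.7885.
Height of the DWL triangle at Q_m is SMC(Q_m) − demand(Q_m) = MEC(Q_m) = 25.4750.
DWL = ½ × 4.8990 × 25.4750 = 62.4010.

DWL = $62.4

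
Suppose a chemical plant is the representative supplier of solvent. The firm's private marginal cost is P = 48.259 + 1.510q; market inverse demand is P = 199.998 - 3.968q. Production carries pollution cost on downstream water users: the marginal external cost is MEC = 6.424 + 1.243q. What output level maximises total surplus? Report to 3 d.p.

q* = 21.621

Social marginal cost = private MC + MEC = 54.683 + 2.753q.
Set SMC = demand: 54.683 + 2.753q = 199.998 - 3.968q → q* = 21.6210.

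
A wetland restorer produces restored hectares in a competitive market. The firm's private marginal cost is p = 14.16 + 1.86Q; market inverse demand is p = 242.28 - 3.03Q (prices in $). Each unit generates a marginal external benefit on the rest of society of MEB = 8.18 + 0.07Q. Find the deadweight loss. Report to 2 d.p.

Market equilibrium (private): 14.16 + 1.86Q = 242.28 - 3.03Q → Q_m = 46.6503.
Social marginal cost = private MC − MEB = 5.98 + 1.79Q.
Set SMC = demand: 5.98 + 1.79Q = 242.28 - 3.03Q → Q* = 49.0249.
The welfare-loss triangle has base |Q_m − Q*| and height MEB(Q_m) (the vertical gap between SMC and demand is zero at Q* and MEB at Q_m).
DWL = ½ × 2.3746 × 11.4455 = 13.5892.

DWL = $13.59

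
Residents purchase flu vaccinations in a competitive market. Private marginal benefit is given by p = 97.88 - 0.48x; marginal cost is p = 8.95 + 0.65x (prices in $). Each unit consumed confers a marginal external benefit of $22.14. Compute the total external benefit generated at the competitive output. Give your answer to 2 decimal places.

$1742.40

Market equilibrium (private): 8.95 + 0.65x = 97.88 - 0.48x → x_m = 78.6991.
Total external benefit = MEB × x_m = 22.14 × 78.6991 = 1742.3981.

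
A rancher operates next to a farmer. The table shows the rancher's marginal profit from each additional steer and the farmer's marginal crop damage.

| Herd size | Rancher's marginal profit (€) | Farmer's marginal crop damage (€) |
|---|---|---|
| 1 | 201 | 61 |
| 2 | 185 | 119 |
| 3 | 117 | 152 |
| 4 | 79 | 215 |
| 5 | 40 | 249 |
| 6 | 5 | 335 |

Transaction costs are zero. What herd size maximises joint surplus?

Bargaining reaches the level where marginal profit last exceeds marginal crop damage.
That holds through level 2 (185 ≥ 119) but not at 3 (117 < 152).

2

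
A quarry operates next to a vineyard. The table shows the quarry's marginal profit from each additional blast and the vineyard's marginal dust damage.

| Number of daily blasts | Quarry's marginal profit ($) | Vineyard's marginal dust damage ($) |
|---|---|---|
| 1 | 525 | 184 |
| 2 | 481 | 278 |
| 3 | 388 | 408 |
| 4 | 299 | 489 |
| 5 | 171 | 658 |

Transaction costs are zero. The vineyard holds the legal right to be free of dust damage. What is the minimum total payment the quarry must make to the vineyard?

Efficient level: marginal profit ≥ marginal dust damage through level 2, so k* = 2.
With the vineyard holding the right, the quarry must at least compensate total damage at k*: 184 + 278 = 462.

$462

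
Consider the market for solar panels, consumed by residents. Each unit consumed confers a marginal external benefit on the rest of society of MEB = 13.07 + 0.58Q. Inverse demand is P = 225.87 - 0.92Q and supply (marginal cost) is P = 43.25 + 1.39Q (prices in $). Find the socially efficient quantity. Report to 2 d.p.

Q* = 113.12

Social marginal benefit = demand + MEB = 238.94 - 0.34Q.
Set SMB = MC: 238.94 - 0.34Q = 43.25 + 1.39Q → Q* = 113.1156.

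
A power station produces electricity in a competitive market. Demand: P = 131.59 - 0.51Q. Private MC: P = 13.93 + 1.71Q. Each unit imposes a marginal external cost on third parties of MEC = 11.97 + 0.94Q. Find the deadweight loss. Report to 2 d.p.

Market equilibrium (private): 13.93 + 1.71Q = 131.59 - 0.51Q → Q_m = 53.0000.
Social marginal cost = private MC + MEC = 25.90 + 2.65Q.
Set SMC = demand: 25.90 + 2.65Q = 131.59 - 0.51Q → Q* = 33.4462.
The loss is the area between SMC and demand from Q* to Q_m; with linear curves that's a triangle of height MEC(Q_m).
DWL = ½ × 19.5538 × 61.7900 = 604.1147.

DWL = 604.11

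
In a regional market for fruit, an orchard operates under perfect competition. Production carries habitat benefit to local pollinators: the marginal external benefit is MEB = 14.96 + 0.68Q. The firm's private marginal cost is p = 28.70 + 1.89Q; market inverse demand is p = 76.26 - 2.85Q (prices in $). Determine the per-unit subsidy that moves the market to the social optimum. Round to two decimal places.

subsidy = $25.43 per unit

Social marginal cost = private MC − MEB = 13.74 + 1.21Q.
Set SMC = demand: 13.74 + 1.21Q = 76.26 - 2.85Q → Q* = 15.3990.
The Pigouvian subsidy equals MEB at Q*: 14.96 + 0.68×15.3990 = 25.4313.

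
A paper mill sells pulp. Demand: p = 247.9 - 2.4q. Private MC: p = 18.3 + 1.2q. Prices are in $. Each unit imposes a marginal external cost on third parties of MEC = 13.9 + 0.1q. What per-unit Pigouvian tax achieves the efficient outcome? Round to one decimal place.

Social marginal cost = private MC + MEC = 32.2 + 1.3q.
Set SMC = demand: 32.2 + 1.3q = 247.9 - 2.4q → q* = 58.2973.
The Pigouvian tax equals MEC at q*: 13.9 + 0.1×58.2973 = 19.7297.

tax = $19.7 per unit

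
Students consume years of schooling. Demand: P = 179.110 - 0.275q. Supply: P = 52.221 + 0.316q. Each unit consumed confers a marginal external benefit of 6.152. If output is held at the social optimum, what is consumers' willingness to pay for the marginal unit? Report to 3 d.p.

P = 117.204

Social marginal benefit = demand + MEB = 185.262 - 0.275q.
Set SMB = MC: 185.262 - 0.275q = 52.221 + 0.316q → q* = 225.1117.
Consumer price on the demand curve at q*: 179.110 − 0.275×225.1117 = 117.2043.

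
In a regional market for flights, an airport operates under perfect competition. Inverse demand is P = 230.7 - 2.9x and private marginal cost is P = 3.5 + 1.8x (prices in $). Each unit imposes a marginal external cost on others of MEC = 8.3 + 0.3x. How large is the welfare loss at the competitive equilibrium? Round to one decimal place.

Market equilibrium (private): 3.5 + 1.8x = 230.7 - 2.9x → x_m = 48.3404.
Social marginal cost = private MC + MEC = 11.8 + 2.1x.
Set SMC = demand: 11.8 + 2.1x = 230.7 - 2.9x → x* = 43.7800.
The loss is the area between SMC and demand from x* to x_m; with linear curves that's a triangle of height MEC(x_m).
DWL = ½ × 4.5604 × 22.8021 = 51.9933.

DWL = $52.0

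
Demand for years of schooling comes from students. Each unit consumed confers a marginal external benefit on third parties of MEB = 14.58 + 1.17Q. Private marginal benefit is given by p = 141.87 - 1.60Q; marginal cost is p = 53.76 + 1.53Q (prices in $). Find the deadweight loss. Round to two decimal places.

Market equilibrium (private): 53.76 + 1.53Q = 141.87 - 1.60Q → Q_m = 28.1502.
Social marginal benefit = demand + MEB = 156.45 - 0.43Q.
Set SMB = MC: 156.45 - 0.43Q = 53.76 + 1.53Q → Q* = 52.3929.
Between Q* and Q_m the wedge SMB − MC runs linearly from 0 to MEB(Q_m), so the loss is a triangle.
DWL = ½ × 24.2427 × 47.5157 = 575.9544.

DWL = $575.95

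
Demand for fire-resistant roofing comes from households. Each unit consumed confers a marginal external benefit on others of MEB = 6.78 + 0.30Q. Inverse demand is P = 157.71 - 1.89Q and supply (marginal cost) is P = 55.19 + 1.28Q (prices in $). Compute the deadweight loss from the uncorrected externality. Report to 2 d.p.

Market equilibrium (private): 55.19 + 1.28Q = 157.71 - 1.89Q → Q_m = 32.3407.
Social marginal benefit = demand + MEB = 164.49 - 1.59Q.
Set SMB = MC: 164.49 - 1.59Q = 55.19 + 1.28Q → Q* = 38.0836.
The welfare-loss triangle has base |Q_m − Q*| and height MEB(Q_m) (the vertical gap between SMB and MC is zero at Q* and MEB at Q_m).
DWL = ½ × 5.7429 × 16.4822 = 47.3278.

DWL = $47.33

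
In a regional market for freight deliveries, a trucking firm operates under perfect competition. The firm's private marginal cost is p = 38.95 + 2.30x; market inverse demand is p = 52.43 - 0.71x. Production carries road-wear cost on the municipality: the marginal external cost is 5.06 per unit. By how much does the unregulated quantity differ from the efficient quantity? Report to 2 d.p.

1.68 units

Market equilibrium (private): 38.95 + 2.30x = 52.43 - 0.71x → x_m = 4.4784.
Social marginal cost = private MC + MEC = 44.01 + 2.30x.
Set SMC = demand: 44.01 + 2.30x = 52.43 - 0.71x → x* = 2.7973.
Gap = |4.4784 − 2.7973| = 1.6811.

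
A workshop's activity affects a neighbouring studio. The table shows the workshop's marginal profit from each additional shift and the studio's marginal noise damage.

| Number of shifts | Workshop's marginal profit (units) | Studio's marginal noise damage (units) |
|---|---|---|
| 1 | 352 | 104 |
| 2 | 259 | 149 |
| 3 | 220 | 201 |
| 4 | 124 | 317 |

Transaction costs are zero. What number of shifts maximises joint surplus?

Bargaining reaches the level where marginal profit last exceeds marginal noise damage.
That holds through level 3 (220 ≥ 201) but not at 4 (124 < 317).

3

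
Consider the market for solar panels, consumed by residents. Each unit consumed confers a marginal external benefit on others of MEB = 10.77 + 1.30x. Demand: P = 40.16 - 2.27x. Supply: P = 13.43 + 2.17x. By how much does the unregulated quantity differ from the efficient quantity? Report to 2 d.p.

5.92 units

Market equilibrium (private): 13.43 + 2.17x = 40.16 - 2.27x → x_m = 6.0203.
Social marginal benefit = demand + MEB = 50.93 - 0.97x.
Set SMB = MC: 50.93 - 0.97x = 13.43 + 2.17x → x* = 11.9427.
Gap = |6.0203 − 11.9427| = 5.9224.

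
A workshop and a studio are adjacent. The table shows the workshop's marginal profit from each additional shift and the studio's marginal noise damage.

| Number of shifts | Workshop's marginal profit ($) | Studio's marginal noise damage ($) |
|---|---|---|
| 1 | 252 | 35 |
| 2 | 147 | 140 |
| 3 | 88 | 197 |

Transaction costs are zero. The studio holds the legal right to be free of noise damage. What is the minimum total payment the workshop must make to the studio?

Efficient level: marginal profit ≥ marginal noise damage through level 2, so k* = 2.
With the studio holding the right, the workshop must at least compensate total damage at k*: 35 + 140 = 175.

$175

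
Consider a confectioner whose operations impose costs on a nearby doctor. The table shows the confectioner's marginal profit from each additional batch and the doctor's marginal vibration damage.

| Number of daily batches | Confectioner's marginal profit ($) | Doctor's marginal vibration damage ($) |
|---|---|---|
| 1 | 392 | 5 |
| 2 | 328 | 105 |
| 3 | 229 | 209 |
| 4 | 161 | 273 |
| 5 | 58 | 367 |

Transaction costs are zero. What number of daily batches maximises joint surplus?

Bargaining reaches the level where marginal profit last exceeds marginal vibration damage.
That holds through level 3 (229 ≥ 209) but not at 4 (161 < 273).

3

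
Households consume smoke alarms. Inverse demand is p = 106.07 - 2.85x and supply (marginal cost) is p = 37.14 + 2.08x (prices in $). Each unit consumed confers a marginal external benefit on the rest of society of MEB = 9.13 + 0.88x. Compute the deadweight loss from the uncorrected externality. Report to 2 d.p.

DWL = $56.72

Market equilibrium (private): 37.14 + 2.08x = 106.07 - 2.85x → x_m = 13.9817.
Social marginal benefit = demand + MEB = 115.20 - 1.97x.
Set SMB = MC: 115.20 - 1.97x = 37.14 + 2.08x → x* = 19.2741.
The welfare-loss triangle has base |x_m − x*| and height MEB(x_m) (the vertical gap between SMB and MC is zero at x* and MEB at x_m).
DWL = ½ × 5.2924 × 21.4339 = 56.7184.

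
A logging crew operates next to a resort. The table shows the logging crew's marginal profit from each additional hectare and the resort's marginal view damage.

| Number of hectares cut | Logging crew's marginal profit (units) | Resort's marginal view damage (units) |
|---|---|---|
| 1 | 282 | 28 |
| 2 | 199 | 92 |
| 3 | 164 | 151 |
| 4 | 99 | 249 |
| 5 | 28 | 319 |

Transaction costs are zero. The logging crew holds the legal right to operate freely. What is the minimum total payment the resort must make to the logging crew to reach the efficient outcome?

Left alone the logging crew would choose level 5 (marginal profit stays positive).
Efficient level: k* = 3 (marginal profit ≥ marginal view damage through 3).
The resort must at least cover the logging crew's forgone profit from cutting 5→3: 99 + 28 = 127.

127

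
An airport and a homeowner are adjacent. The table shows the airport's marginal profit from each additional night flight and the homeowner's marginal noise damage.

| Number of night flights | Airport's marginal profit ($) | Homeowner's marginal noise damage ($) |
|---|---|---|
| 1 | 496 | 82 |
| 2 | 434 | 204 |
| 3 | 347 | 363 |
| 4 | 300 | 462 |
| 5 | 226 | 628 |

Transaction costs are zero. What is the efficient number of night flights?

Bargaining reaches the level where marginal profit last exceeds marginal noise damage.
That holds through level 2 (434 ≥ 204) but not at 3 (347 < 363).

2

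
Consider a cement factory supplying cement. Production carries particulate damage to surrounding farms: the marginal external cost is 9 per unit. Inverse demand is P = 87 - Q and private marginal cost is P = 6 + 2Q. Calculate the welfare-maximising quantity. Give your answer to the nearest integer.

Q* = 24

Social marginal cost = private MC + MEC = 15 + 2Q.
Set SMC = demand: 15 + 2Q = 87 - Q → Q* = 24.0000.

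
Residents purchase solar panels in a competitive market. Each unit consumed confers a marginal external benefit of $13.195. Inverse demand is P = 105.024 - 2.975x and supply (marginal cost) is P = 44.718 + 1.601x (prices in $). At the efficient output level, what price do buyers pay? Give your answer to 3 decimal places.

P = $57.239

Social marginal benefit = demand + MEB = 118.219 - 2.975x.
Set SMB = MC: 118.219 - 2.975x = 44.718 + 1.601x → x* = 16.0623.
Consumer price on the demand curve at x*: 105.024 − 2.975×16.0623 = 57.2387.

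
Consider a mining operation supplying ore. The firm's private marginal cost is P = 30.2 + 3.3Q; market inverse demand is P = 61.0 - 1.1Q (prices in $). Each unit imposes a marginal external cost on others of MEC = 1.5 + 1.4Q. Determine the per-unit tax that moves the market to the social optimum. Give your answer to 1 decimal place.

tax = $8.6 per unit

Social marginal cost = private MC + MEC = 31.7 + 4.7Q.
Set SMC = demand: 31.7 + 4.7Q = 61.0 - 1.1Q → Q* = 5.0517.
The Pigouvian tax equals MEC at Q*: 1.5 + 1.4×5.0517 = 8.5724.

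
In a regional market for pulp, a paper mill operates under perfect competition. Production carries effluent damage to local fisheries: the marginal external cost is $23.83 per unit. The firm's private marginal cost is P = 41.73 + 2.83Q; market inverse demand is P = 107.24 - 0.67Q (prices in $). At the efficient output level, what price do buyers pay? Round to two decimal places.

P = $99.26

Social marginal cost = private MC + MEC = 65.56 + 2.83Q.
Set SMC = demand: 65.56 + 2.83Q = 107.24 - 0.67Q → Q* = 11.9086.
Consumer price on the demand curve at Q*: 107.24 − 0.67×11.9086 = 99.2612.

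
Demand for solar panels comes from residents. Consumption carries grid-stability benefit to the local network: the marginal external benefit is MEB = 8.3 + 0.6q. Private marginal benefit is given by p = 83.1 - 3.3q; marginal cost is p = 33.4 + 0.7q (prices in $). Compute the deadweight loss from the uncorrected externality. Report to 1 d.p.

DWL = $36.5

Market equilibrium (private): 33.4 + 0.7q = 83.1 - 3.3q → q_m = 12.4250.
Social marginal benefit = demand + MEB = 91.4 - 2.7q.
Set SMB = MC: 91.4 - 2.7q = 33.4 + 0.7q → q* = 17.0588.
Between q* and q_m the wedge SMB − MC runs linearly from 0 to MEB(q_m), so the loss is a triangle.
DWL = ½ × 4.6338 × 15.7550 = 36.5028.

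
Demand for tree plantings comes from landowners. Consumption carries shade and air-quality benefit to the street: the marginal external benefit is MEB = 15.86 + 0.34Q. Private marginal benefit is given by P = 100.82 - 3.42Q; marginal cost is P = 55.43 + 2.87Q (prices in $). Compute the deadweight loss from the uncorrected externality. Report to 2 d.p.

Market equilibrium (private): 55.43 + 2.87Q = 100.82 - 3.42Q → Q_m = 7.2162.
Social marginal benefit = demand + MEB = 116.68 - 3.08Q.
Set SMB = MC: 116.68 - 3.08Q = 55.43 + 2.87Q → Q* = 10.2941.
Between Q* and Q_m the wedge SMB − MC runs linearly from 0 to MEB(Q_m), so the loss is a triangle.
DWL = ½ × 3.0779 × 18.3135 = 28.1836.

DWL = $28.18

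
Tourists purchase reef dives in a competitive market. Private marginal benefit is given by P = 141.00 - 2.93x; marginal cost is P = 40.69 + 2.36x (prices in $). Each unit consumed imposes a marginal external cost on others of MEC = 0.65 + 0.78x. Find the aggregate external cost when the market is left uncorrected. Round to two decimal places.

Market equilibrium (private): 40.69 + 2.36x = 141.00 - 2.93x → x_m = 18.9622.
Total external cost = ∫₀^{x_m} (0.65 + 0.78x) dx = 0.65×18.9622 + ½×0.78×18.9622² = 152.5558.

$152.56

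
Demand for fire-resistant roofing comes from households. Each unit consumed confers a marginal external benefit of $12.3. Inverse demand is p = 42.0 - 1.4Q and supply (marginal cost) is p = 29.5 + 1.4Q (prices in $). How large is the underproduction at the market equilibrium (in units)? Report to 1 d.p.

Market equilibrium (private): 29.5 + 1.4Q = 42.0 - 1.4Q → Q_m = 4.4643.
Social marginal benefit = demand + MEB = 54.3 - 1.4Q.
Set SMB = MC: 54.3 - 1.4Q = 29.5 + 1.4Q → Q* = 8.8571.
Gap = |4.4643 − 8.8571| = 4.3928.

4.4 units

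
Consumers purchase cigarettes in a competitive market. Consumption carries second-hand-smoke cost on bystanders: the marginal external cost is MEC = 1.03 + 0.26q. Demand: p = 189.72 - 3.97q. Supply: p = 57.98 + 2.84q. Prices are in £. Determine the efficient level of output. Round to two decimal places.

Social marginal benefit = demand − MEC = 188.69 - 4.23q.
Set SMB = MC: 188.69 - 4.23q = 57.98 + 2.84q → q* = 18.4880.

q* = 18.49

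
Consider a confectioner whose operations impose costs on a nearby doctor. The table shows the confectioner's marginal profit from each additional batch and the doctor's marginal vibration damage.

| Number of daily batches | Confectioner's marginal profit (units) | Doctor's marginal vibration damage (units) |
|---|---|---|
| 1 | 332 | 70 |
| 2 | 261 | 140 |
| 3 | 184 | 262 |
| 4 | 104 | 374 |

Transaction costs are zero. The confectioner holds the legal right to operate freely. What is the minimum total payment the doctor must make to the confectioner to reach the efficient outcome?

Left alone the confectioner would choose level 4 (marginal profit stays positive).
Efficient level: k* = 2 (marginal profit ≥ marginal vibration damage through 2).
The doctor must at least cover the confectioner's forgone profit from cutting 4→2: 184 + 104 = 288.

288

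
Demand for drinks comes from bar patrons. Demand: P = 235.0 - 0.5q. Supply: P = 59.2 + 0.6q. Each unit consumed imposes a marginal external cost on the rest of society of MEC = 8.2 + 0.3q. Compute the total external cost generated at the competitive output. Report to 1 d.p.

5141.8

Market equilibrium (private): 59.2 + 0.6q = 235.0 - 0.5q → q_m = 159.8182.
Total external cost = ∫₀^{q_m} (8.2 + 0.3q) dq = 8.2×159.8182 + ½×0.3×159.8182² = 5141.7878.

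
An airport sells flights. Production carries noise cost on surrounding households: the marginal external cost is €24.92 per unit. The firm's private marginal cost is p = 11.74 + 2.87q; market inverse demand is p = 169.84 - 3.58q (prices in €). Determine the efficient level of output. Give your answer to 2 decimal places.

q* = 20.65

Social marginal cost = private MC + MEC = 36.66 + 2.87q.
Set SMC = demand: 36.66 + 2.87q = 169.84 - 3.58q → q* = 20.6481.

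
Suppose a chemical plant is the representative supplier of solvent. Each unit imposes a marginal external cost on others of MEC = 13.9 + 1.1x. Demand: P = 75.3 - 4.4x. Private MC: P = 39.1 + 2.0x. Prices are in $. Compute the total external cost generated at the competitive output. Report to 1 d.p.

Market equilibrium (private): 39.1 + 2.0x = 75.3 - 4.4x → x_m = 5.6563.
Total external cost = ∫₀^{x_m} (13.9 + 1.1x) dx = 13.9×5.6563 + ½×1.1×5.6563² = 96.2191.

$96.2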